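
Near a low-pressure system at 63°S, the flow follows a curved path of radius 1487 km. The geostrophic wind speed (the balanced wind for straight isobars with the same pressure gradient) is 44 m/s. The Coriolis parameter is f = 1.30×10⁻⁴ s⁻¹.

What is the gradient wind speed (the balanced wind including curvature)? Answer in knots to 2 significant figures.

Around a low, centrifugal force acts outward with Coriolis, so pressure-gradient force balances both:
(1/ρ)|∂P/∂n| = fV + V²/R  →  V² + fR·V − fR·V_g = 0
With fR = 1.30×10⁻⁴ × 1487×10³ m = 193 m/s:
V = [−fR + √((fR)² + 4 fR V_g)]/2 = [−193 + √(193² + 4×193×44)]/2 = 36.9 m/s
Subgeostrophic (V < V_g = 44 m/s), as expected around a low.
Converting: 36.9 m/s × 1.944 = 72 knots

72 knots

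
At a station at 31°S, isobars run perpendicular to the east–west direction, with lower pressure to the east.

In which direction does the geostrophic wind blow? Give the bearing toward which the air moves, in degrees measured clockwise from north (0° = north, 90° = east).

000°

The pressure-gradient force points toward the east (bearing 090°).
Geostrophic balance: in the Southern Hemisphere the Coriolis force deflects motion to the left, so the geostrophic wind blows 90° to the left of the pressure-gradient force (low pressure on the right).
Rotating 090° by 90° counterclockwise gives 000° — the wind blows toward the north.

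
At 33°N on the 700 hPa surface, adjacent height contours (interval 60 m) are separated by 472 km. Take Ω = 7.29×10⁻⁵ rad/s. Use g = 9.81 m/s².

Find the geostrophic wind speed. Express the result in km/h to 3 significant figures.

56.5 km/h

Coriolis parameter at 33°N:
f = 2Ω sin φ = 2 × 7.29×10⁻⁵ × sin 33° = 7.94×10⁻⁵ s⁻¹
Height gradient: |∂Z/∂n| = 60 m / 472000 m = 1.27×10⁻⁴
On a pressure surface, geostrophic balance gives V_g = (g/f)|∂Z/∂n|:
V_g = 9.81 × 1.27×10⁻⁴ / 7.94×10⁻⁵ = 15.7 m/s
Converting: 15.7 m/s × 3.6 = 56.5 km/h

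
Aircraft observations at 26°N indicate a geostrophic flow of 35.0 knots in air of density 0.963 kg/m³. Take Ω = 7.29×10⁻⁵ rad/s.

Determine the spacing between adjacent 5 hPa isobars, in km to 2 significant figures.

Coriolis parameter at 26°N:
f = 2Ω sin φ = 2 × 7.29×10⁻⁵ × sin 26° = 6.39×10⁻⁵ s⁻¹
Wind speed in SI: 35.0 knots = 18.0 m/s
Geostrophic balance rearranged: |∂P/∂n| = f ρ V_g
|∂P/∂n| = 6.39×10⁻⁵ × 0.963 × 18.0 = 1.11×10⁻³ Pa/m
Isobar spacing: Δn = ΔP/|∂P/∂n| = 500 Pa / 1.11×10⁻³ Pa/m = 451168 m ≈ 450 km

450 km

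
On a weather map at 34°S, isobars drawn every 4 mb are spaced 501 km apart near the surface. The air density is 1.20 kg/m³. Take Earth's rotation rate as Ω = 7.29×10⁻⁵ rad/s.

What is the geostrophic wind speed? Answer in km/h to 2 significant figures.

Coriolis parameter at 34°S:
f = 2Ω sin φ = 2 × 7.29×10⁻⁵ × sin 34° = 8.15×10⁻⁵ s⁻¹
Pressure gradient: |∂P/∂n| = 400 Pa / 501000 m = 7.98×10⁻⁴ Pa/m
Geostrophic balance (pressure-gradient force = Coriolis force):
V_g = (1/(fρ)) |∂P/∂n| = 7.98×10⁻⁴ / (8.15×10⁻⁵ × 1.20) = 8.16 m/s
Converting: 8.16 m/s × 3.6 = 29 km/h

29 km/h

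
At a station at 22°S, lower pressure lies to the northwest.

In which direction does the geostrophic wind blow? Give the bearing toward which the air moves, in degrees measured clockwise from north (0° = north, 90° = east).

The pressure-gradient force points toward the northwest (bearing 315°).
Geostrophic balance: in the Southern Hemisphere the Coriolis force deflects motion to the left, so the geostrophic wind blows 90° to the left of the pressure-gradient force (low pressure on the right).
Rotating 315° by 90° counterclockwise gives 225° — the wind blows toward the southwest.

225°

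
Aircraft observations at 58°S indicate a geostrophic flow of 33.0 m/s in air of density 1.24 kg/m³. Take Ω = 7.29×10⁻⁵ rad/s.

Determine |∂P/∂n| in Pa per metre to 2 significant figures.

Coriolis parameter at 58°S:
f = 2Ω sin φ = 2 × 7.29×10⁻⁵ × sin 58° = 1.24×10⁻⁴ s⁻¹
Geostrophic balance rearranged: |∂P/∂n| = f ρ V_g
|∂P/∂n| = 1.24×10⁻⁴ × 1.24 × 33.0 = 5.06×10⁻³ Pa/m

5.1×10⁻³ Pa/m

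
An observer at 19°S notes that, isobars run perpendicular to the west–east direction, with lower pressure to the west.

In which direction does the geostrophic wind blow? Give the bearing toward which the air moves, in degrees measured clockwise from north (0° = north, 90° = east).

The pressure-gradient force points toward the west (bearing 270°).
Geostrophic balance: in the Southern Hemisphere the Coriolis force deflects motion to the left, so the geostrophic wind blows 90° to the left of the pressure-gradient force (low pressure on the right).
Rotating 270° by 90° counterclockwise gives 180° — the wind blows toward the south.

180°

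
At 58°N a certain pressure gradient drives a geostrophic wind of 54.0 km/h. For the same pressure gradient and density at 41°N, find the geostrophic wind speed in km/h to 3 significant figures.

With the same pressure gradient and density, V_g ∝ 1/f ∝ 1/sin φ.
V₂ = V₁ · sin φ₁ / sin φ₂ = 54.0 × sin 58° / sin 41°
V₂ = 54.0 × 0.8480/0.6561 = 69.8 km/h

69.8 km/h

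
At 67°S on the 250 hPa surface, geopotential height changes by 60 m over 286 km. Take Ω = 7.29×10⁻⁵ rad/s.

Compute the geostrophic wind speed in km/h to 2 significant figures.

55 km/h

Coriolis parameter at 67°S:
f = 2Ω sin φ = 2 × 7.29×10⁻⁵ × sin 67° = 1.34×10⁻⁴ s⁻¹
Height gradient: |∂Z/∂n| = 60 m / 286000 m = 2.10×10⁻⁴
On a pressure surface, geostrophic balance gives V_g = (g/f)|∂Z/∂n|:
V_g = 9.81 × 2.10×10⁻⁴ / 1.34×10⁻⁴ = 15.3 m/s
Converting: 15.3 m/s × 3.6 = 55 km/h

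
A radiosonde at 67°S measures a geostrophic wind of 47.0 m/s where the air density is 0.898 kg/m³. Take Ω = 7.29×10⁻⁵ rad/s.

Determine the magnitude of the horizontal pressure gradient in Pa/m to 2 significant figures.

Coriolis parameter at 67°S:
f = 2Ω sin φ = 2 × 7.29×10⁻⁵ × sin 67° = 1.34×10⁻⁴ s⁻¹
Geostrophic balance rearranged: |∂P/∂n| = f ρ V_g
|∂P/∂n| = 1.34×10⁻⁴ × 0.898 × 47.0 = 5.66×10⁻³ Pa/m

5.7×10⁻³ Pa/m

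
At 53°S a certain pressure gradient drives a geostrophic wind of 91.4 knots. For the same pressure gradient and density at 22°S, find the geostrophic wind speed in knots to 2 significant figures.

190 knots

With the same pressure gradient and density, V_g ∝ 1/f ∝ 1/sin φ.
V₂ = V₁ · sin φ₁ / sin φ₂ = 91.4 × sin 53° / sin 22°
V₂ = 91.4 × 0.7986/0.3746 = 190 knots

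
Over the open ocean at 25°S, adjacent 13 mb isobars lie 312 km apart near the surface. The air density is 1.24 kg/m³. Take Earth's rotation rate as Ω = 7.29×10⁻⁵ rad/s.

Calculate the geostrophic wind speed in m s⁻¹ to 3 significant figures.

Coriolis parameter at 25°S:
f = 2Ω sin φ = 2 × 7.29×10⁻⁵ × sin 25° = 6.16×10⁻⁵ s⁻¹
Pressure gradient: |∂P/∂n| = 1300 Pa / 312000 m = 4.17×10⁻³ Pa/m
Geostrophic balance (pressure-gradient force = Coriolis force):
V_g = (1/(fρ)) |∂P/∂n| = 4.17×10⁻³ / (6.16×10⁻⁵ × 1.24) = 54.5 m/s

54.5 m s⁻¹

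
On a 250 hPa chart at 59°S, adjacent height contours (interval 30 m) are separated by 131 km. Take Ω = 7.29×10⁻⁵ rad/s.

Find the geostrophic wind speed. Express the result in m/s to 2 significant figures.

18 m/s

Coriolis parameter at 59°S:
f = 2Ω sin φ = 2 × 7.29×10⁻⁵ × sin 59° = 1.25×10⁻⁴ s⁻¹
Height gradient: |∂Z/∂n| = 30 m / 131000 m = 2.29×10⁻⁴
On a pressure surface, geostrophic balance gives V_g = (g/f)|∂Z/∂n|:
V_g = 9.81 × 2.29×10⁻⁴ / 1.25×10⁻⁴ = 18.0 m/s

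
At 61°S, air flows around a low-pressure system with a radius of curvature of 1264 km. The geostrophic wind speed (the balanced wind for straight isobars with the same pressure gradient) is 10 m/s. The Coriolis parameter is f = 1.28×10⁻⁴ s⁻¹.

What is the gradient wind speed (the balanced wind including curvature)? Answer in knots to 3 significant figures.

18.4 knots

Around a low, centrifugal force acts outward with Coriolis, so pressure-gradient force balances both:
(1/ρ)|∂P/∂n| = fV + V²/R  →  V² + fR·V − fR·V_g = 0
With fR = 1.28×10⁻⁴ × 1264×10³ m = 162 m/s:
V = [−fR + √((fR)² + 4 fR V_g)]/2 = [−162 + √(162² + 4×162×10)]/2 = 9.45 m/s
Subgeostrophic (V < V_g = 10 m/s), as expected around a low.
Converting: 9.45 m/s × 1.944 = 18.4 knots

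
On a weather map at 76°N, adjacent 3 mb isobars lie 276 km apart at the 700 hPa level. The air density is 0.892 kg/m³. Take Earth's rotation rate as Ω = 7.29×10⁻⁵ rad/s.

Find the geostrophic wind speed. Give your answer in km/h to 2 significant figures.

31 km/h

Coriolis parameter at 76°N:
f = 2Ω sin φ = 2 × 7.29×10⁻⁵ × sin 76° = 1.41×10⁻⁴ s⁻¹
Pressure gradient: |∂P/∂n| = 300 Pa / 276000 m = 1.09×10⁻³ Pa/m
Geostrophic balance (pressure-gradient force = Coriolis force):
V_g = (1/(fρ)) |∂P/∂n| = 1.09×10⁻³ / (1.41×10⁻⁴ × 0.892) = 8.61 m/s
Converting: 8.61 m/s × 3.6 = 31 km/h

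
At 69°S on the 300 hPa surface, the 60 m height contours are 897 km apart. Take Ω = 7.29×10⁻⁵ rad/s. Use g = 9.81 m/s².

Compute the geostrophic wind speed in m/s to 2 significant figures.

Coriolis parameter at 69°S:
f = 2Ω sin φ = 2 × 7.29×10⁻⁵ × sin 69° = 1.36×10⁻⁴ s⁻¹
Height gradient: |∂Z/∂n| = 60 m / 897000 m = 6.69×10⁻⁵
On a pressure surface, geostrophic balance gives V_g = (g/f)|∂Z/∂n|:
V_g = 9.81 × 6.69×10⁻⁵ / 1.36×10⁻⁴ = 4.82 m/s

4.8 m/s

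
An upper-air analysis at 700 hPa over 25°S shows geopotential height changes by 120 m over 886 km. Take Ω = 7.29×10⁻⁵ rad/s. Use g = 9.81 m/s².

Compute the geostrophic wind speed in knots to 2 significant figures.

42 knots

Coriolis parameter at 25°S:
f = 2Ω sin φ = 2 × 7.29×10⁻⁵ × sin 25° = 6.16×10⁻⁵ s⁻¹
Height gradient: |∂Z/∂n| = 120 m / 886000 m = 1.35×10⁻⁴
On a pressure surface, geostrophic balance gives V_g = (g/f)|∂Z/∂n|:
V_g = 9.81 × 1.35×10⁻⁴ / 6.16×10⁻⁵ = 21.6 m/s
Converting: 21.6 m/s × 1.944 = 42 knots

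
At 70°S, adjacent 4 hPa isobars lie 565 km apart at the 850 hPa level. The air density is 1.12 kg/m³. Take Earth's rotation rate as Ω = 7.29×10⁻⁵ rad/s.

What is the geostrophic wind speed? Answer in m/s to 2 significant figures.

4.6 m/s

Coriolis parameter at 70°S:
f = 2Ω sin φ = 2 × 7.29×10⁻⁵ × sin 70° = 1.37×10⁻⁴ s⁻¹
Pressure gradient: |∂P/∂n| = 400 Pa / 565000 m = 7.08×10⁻⁴ Pa/m
Geostrophic balance (pressure-gradient force = Coriolis force):
V_g = (1/(fρ)) |∂P/∂n| = 7.08×10⁻⁴ / (1.37×10⁻⁴ × 1.12) = 4.61 m/s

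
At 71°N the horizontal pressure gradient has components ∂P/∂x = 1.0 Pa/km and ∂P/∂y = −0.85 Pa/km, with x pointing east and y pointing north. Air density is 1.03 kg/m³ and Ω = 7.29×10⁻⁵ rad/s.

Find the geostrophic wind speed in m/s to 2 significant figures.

Coriolis parameter at 71°N:
f = 2Ω sin φ = 2 × 7.29×10⁻⁵ × sin 71° = 1.38×10⁻⁴ s⁻¹
Component geostrophic relations (x east, y north):
u_g = −(1/(fρ)) ∂P/∂y,  v_g = (1/(fρ)) ∂P/∂x
u_g = −(−0.85×10⁻³)/(1.38×10⁻⁴ × 1.03) = 5.99 m/s;  v_g = (1.0×10⁻³)/(1.38×10⁻⁴ × 1.03) = 7.04 m/s
|V_g| = √(u_g² + v_g²) = 9.24 m/s

9.2 m/s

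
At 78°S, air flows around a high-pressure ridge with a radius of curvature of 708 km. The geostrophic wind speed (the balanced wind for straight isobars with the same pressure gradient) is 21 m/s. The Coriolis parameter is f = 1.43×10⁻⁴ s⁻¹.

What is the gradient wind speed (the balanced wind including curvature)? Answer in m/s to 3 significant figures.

29.7 m/s

Around a high, pressure-gradient force acts outward with centrifugal, so Coriolis balances both:
fV = (1/ρ)|∂P/∂n| + V²/R  →  V² − fR·V + fR·V_g = 0
With fR = 1.43×10⁻⁴ × 708×10³ m = 101 m/s:
V = [fR − √((fR)² − 4 fR V_g)]/2 = [101 − √(101² − 4×101×21)]/2 = 29.7 m/s
Supergeostrophic (V > V_g = 21 m/s), as expected around a high.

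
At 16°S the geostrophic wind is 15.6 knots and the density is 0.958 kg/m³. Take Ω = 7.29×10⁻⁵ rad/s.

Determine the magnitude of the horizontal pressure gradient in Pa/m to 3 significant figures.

Coriolis parameter at 16°S:
f = 2Ω sin φ = 2 × 7.29×10⁻⁵ × sin 16° = 4.02×10⁻⁵ s⁻¹
Wind speed in SI: 15.6 knots = 8.03 m/s
Geostrophic balance rearranged: |∂P/∂n| = f ρ V_g
|∂P/∂n| = 4.02×10⁻⁵ × 0.958 × 8.03 = 3.09×10⁻⁴ Pa/m

3.09×10⁻⁴ Pa/m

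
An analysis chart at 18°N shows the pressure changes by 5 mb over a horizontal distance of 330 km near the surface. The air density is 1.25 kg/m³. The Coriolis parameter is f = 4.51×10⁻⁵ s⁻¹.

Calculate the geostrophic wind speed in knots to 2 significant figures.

52 knots

Pressure gradient: |∂P/∂n| = 500 Pa / 330000 m = 1.52×10⁻³ Pa/m
Geostrophic balance (pressure-gradient force = Coriolis force):
V_g = (1/(fρ)) |∂P/∂n| = 1.52×10⁻³ / (4.51×10⁻⁵ × 1.25) = 26.9 m/s
Converting: 26.9 m/s × 1.944 = 52 knots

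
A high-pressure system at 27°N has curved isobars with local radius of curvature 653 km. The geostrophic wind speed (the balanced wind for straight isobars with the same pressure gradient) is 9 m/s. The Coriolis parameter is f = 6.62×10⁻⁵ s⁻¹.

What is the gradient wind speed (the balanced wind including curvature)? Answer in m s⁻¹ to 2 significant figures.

13 m s⁻¹

Around a high, pressure-gradient force acts outward with centrifugal, so Coriolis balances both:
fV = (1/ρ)|∂P/∂n| + V²/R  →  V² − fR·V + fR·V_g = 0
With fR = 6.62×10⁻⁵ × 653×10³ m = 43.2 m/s:
V = [fR − √((fR)² − 4 fR V_g)]/2 = [43.2 − √(43.2² − 4×43.2×9)]/2 = 12.8 m/s
Supergeostrophic (V > V_g = 9 m/s), as expected around a high.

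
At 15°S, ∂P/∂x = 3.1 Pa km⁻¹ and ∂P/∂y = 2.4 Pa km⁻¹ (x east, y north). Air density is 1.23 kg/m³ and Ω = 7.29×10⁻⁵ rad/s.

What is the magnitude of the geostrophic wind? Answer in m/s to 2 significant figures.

Coriolis parameter at 15°S:
f = 2Ω sin φ = 2 × 7.29×10⁻⁵ × sin 15° = 3.77×10⁻⁵ s⁻¹
In the Southern Hemisphere f is negative: f = −3.77×10⁻⁵ s⁻¹.
Component geostrophic relations (x east, y north):
u_g = −(1/(fρ)) ∂P/∂y,  v_g = (1/(fρ)) ∂P/∂x
u_g = −(2.4×10⁻³)/(−3.77×10⁻⁵ × 1.23) = 51.7 m/s;  v_g = (3.1×10⁻³)/(−3.77×10⁻⁵ × 1.23) = −66.8 m/s
|V_g| = √(u_g² + v_g²) = 84.5 m/s

84 m/s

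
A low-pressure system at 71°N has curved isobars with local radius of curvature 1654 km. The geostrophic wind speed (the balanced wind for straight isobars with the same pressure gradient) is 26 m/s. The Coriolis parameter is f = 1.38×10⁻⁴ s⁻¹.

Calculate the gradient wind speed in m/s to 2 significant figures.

24 m/s

Around a low, centrifugal force acts outward with Coriolis, so pressure-gradient force balances both:
(1/ρ)|∂P/∂n| = fV + V²/R  →  V² + fR·V − fR·V_g = 0
With fR = 1.38×10⁻⁴ × 1654×10³ m = 228 m/s:
V = [−fR + √((fR)² + 4 fR V_g)]/2 = [−228 + √(228² + 4×228×26)]/2 = 23.6 m/s
Subgeostrophic (V < V_g = 26 m/s), as expected around a low.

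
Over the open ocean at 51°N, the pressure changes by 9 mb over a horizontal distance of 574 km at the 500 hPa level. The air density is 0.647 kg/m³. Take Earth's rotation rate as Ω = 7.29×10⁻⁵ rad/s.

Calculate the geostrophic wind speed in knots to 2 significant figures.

42 knots

Coriolis parameter at 51°N:
f = 2Ω sin φ = 2 × 7.29×10⁻⁵ × sin 51° = 1.13×10⁻⁴ s⁻¹
Pressure gradient: |∂P/∂n| = 900 Pa / 574000 m = 1.57×10⁻³ Pa/m
Geostrophic balance (pressure-gradient force = Coriolis force):
V_g = (1/(fρ)) |∂P/∂n| = 1.57×10⁻³ / (1.13×10⁻⁴ × 0.647) = 21.4 m/s
Converting: 21.4 m/s × 1.944 = 42 knots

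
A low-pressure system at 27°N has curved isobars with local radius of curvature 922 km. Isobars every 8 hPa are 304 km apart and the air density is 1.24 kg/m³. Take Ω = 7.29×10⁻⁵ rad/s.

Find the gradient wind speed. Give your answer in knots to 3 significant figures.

Coriolis parameter at 27°N:
f = 2Ω sin φ = 2 × 7.29×10⁻⁵ × sin 27° = 6.62×10⁻⁵ s⁻¹
Pressure gradient: |∂P/∂n| = 800 Pa / 304000 m = 2.63×10⁻³ Pa/m
Geostrophic speed: V_g = |∂P/∂n|/(fρ) = 2.63×10⁻³/(6.62×10⁻⁵ × 1.24) = 32.1 m/s
Around a low, centrifugal force acts outward with Coriolis, so pressure-gradient force balances both:
(1/ρ)|∂P/∂n| = fV + V²/R  →  V² + fR·V − fR·V_g = 0
With fR = 6.62×10⁻⁵ × 922×10³ m = 61.0 m/s:
V = [−fR + √((fR)² + 4 fR V_g)]/2 = [−61.0 + √(61.0² + 4×61.0×32.1)]/2 = 23.2 m/s
Subgeostrophic (V < V_g = 32.1 m/s), as expected around a low.
Converting: 23.2 m/s × 1.944 = 45.1 knots

45.1 knots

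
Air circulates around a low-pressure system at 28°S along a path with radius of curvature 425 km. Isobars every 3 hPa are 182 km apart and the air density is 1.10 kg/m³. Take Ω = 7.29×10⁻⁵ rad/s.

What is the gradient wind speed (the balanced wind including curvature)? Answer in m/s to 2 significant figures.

15 m/s

Coriolis parameter at 28°S:
f = 2Ω sin φ = 2 × 7.29×10⁻⁵ × sin 28° = 6.84×10⁻⁵ s⁻¹
Pressure gradient: |∂P/∂n| = 300 Pa / 182000 m = 1.65×10⁻³ Pa/m
Geostrophic speed: V_g = |∂P/∂n|/(fρ) = 1.65×10⁻³/(6.84×10⁻⁵ × 1.10) = 21.9 m/s
Around a low, centrifugal force acts outward with Coriolis, so pressure-gradient force balances both:
(1/ρ)|∂P/∂n| = fV + V²/R  →  V² + fR·V − fR·V_g = 0
With fR = 6.84×10⁻⁵ × 425×10³ m = 29.1 m/s:
V = [−fR + √((fR)² + 4 fR V_g)]/2 = [−29.1 + √(29.1² + 4×29.1×21.9)]/2 = 14.6 m/s
Subgeostrophic (V < V_g = 21.9 m/s), as expected around a low.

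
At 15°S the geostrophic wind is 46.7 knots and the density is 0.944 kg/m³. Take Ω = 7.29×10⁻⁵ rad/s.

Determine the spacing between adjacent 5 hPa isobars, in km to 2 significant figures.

Coriolis parameter at 15°S:
f = 2Ω sin φ = 2 × 7.29×10⁻⁵ × sin 15° = 3.77×10⁻⁵ s⁻¹
Wind speed in SI: 46.7 knots = 24.0 m/s
Geostrophic balance rearranged: |∂P/∂n| = f ρ V_g
|∂P/∂n| = 3.77×10⁻⁵ × 0.944 × 24.0 = 8.56×10⁻⁴ Pa/m
Isobar spacing: Δn = ΔP/|∂P/∂n| = 500 Pa / 8.56×10⁻⁴ Pa/m = 584237 m ≈ 580 km

580 km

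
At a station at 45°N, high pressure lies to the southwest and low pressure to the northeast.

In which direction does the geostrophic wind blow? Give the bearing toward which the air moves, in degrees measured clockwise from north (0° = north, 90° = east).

135°

The pressure-gradient force points toward the northeast (bearing 045°).
Geostrophic balance: in the Northern Hemisphere the Coriolis force deflects motion to the right, so the geostrophic wind blows 90° to the right of the pressure-gradient force (low pressure on the left).
Rotating 045° by 90° clockwise gives 135° — the wind blows toward the southeast.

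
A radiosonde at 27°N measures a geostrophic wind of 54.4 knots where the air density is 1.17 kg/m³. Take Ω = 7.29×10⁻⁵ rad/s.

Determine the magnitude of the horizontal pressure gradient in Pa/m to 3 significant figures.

Coriolis parameter at 27°N:
f = 2Ω sin φ = 2 × 7.29×10⁻⁵ × sin 27° = 6.62×10⁻⁵ s⁻¹
Wind speed in SI: 54.4 knots = 28.0 m/s
Geostrophic balance rearranged: |∂P/∂n| = f ρ V_g
|∂P/∂n| = 6.62×10⁻⁵ × 1.17 × 28.0 = 2.17×10⁻³ Pa/m

2.17×10⁻³ Pa/m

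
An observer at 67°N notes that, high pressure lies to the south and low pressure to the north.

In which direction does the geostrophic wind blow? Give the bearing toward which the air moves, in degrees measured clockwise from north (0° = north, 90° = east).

The pressure-gradient force points toward the north (bearing 000°).
Geostrophic balance: in the Northern Hemisphere the Coriolis force deflects motion to the right, so the geostrophic wind blows 90° to the right of the pressure-gradient force (low pressure on the left).
Rotating 000° by 90° clockwise gives 090° — the wind blows toward the east.

090°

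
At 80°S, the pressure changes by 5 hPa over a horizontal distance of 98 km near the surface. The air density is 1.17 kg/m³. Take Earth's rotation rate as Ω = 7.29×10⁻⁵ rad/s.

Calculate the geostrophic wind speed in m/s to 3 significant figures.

Coriolis parameter at 80°S:
f = 2Ω sin φ = 2 × 7.29×10⁻⁵ × sin 80° = 1.44×10⁻⁴ s⁻¹
Pressure gradient: |∂P/∂n| = 500 Pa / 98000 m = 5.10×10⁻³ Pa/m
Geostrophic balance (pressure-gradient force = Coriolis force):
V_g = (1/(fρ)) |∂P/∂n| = 5.10×10⁻³ / (1.44×10⁻⁴ × 1.17) = 30.4 m/s

30.4 m/s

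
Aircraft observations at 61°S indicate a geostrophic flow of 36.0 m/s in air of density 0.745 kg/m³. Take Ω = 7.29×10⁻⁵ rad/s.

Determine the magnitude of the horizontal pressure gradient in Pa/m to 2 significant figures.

3.4×10⁻³ Pa/m

Coriolis parameter at 61°S:
f = 2Ω sin φ = 2 × 7.29×10⁻⁵ × sin 61° = 1.28×10⁻⁴ s⁻¹
Geostrophic balance rearranged: |∂P/∂n| = f ρ V_g
|∂P/∂n| = 1.28×10⁻⁴ × 0.745 × 36.0 = 3.42×10⁻³ Pa/m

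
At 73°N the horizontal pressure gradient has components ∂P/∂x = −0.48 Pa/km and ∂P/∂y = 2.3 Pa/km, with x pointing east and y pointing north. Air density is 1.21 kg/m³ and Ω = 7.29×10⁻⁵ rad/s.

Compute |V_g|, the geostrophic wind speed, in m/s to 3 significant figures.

13.9 m/s

Coriolis parameter at 73°N:
f = 2Ω sin φ = 2 × 7.29×10⁻⁵ × sin 73° = 1.39×10⁻⁴ s⁻¹
Component geostrophic relations (x east, y north):
u_g = −(1/(fρ)) ∂P/∂y,  v_g = (1/(fρ)) ∂P/∂x
u_g = −(2.3×10⁻³)/(1.39×10⁻⁴ × 1.21) = −13.6 m/s;  v_g = (−0.48×10⁻³)/(1.39×10⁻⁴ × 1.21) = −2.85 m/s
|V_g| = √(u_g² + v_g²) = 13.9 m/s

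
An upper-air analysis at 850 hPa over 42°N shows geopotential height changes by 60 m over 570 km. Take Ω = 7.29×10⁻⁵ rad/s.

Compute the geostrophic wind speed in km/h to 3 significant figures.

Coriolis parameter at 42°N:
f = 2Ω sin φ = 2 × 7.29×10⁻⁵ × sin 42° = 9.76×10⁻⁵ s⁻¹
Height gradient: |∂Z/∂n| = 60 m / 570000 m = 1.05×10⁻⁴
On a pressure surface, geostrophic balance gives V_g = (g/f)|∂Z/∂n|:
V_g = 9.81 × 1.05×10⁻⁴ / 9.76×10⁻⁵ = 10.6 m/s
Converting: 10.6 m/s × 3.6 = 38.1 km/h

38.1 km/h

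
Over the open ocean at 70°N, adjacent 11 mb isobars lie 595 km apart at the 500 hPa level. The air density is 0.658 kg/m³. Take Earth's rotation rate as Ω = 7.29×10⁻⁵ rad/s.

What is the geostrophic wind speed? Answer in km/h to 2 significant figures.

Coriolis parameter at 70°N:
f = 2Ω sin φ = 2 × 7.29×10⁻⁵ × sin 70° = 1.37×10⁻⁴ s⁻¹
Pressure gradient: |∂P/∂n| = 1100 Pa / 595000 m = 1.85×10⁻³ Pa/m
Geostrophic balance (pressure-gradient force = Coriolis force):
V_g = (1/(fρ)) |∂P/∂n| = 1.85×10⁻³ / (1.37×10⁻⁴ × 0.658) = 20.5 m/s
Converting: 20.5 m/s × 3.6 = 74 km/h

74 km/h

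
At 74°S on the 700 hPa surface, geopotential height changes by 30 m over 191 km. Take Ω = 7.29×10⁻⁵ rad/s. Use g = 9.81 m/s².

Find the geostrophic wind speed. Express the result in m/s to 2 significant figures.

Coriolis parameter at 74°S:
f = 2Ω sin φ = 2 × 7.29×10⁻⁵ × sin 74° = 1.40×10⁻⁴ s⁻¹
Height gradient: |∂Z/∂n| = 30 m / 191000 m = 1.57×10⁻⁴
On a pressure surface, geostrophic balance gives V_g = (g/f)|∂Z/∂n|:
V_g = 9.81 × 1.57×10⁻⁴ / 1.40×10⁻⁴ = 11.0 m/s

11 m/s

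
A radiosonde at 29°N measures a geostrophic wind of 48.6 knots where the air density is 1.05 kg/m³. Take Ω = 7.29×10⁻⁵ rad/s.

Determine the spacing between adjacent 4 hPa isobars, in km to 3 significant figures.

216 km

Coriolis parameter at 29°N:
f = 2Ω sin φ = 2 × 7.29×10⁻⁵ × sin 29° = 7.07×10⁻⁵ s⁻¹
Wind speed in SI: 48.6 knots = 25.0 m/s
Geostrophic balance rearranged: |∂P/∂n| = f ρ V_g
|∂P/∂n| = 7.07×10⁻⁵ × 1.05 × 25.0 = 1.86×10⁻³ Pa/m
Isobar spacing: Δn = ΔP/|∂P/∂n| = 400 Pa / 1.86×10⁻³ Pa/m = 215560 m ≈ 216 km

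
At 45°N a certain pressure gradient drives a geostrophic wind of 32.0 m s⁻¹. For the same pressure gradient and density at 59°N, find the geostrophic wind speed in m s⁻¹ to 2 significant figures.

With the same pressure gradient and density, V_g ∝ 1/f ∝ 1/sin φ.
V₂ = V₁ · sin φ₁ / sin φ₂ = 32.0 × sin 45° / sin 59°
V₂ = 32.0 × 0.7071/0.8572 = 26 m s⁻¹

26 m s⁻¹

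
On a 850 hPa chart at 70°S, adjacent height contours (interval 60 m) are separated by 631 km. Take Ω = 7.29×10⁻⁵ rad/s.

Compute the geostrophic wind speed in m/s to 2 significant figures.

Coriolis parameter at 70°S:
f = 2Ω sin φ = 2 × 7.29×10⁻⁵ × sin 70° = 1.37×10⁻⁴ s⁻¹
Height gradient: |∂Z/∂n| = 60 m / 631000 m = 9.51×10⁻⁵
On a pressure surface, geostrophic balance gives V_g = (g/f)|∂Z/∂n|:
V_g = 9.81 × 9.51×10⁻⁵ / 1.37×10⁻⁴ = 6.81 m/s

6.8 m/s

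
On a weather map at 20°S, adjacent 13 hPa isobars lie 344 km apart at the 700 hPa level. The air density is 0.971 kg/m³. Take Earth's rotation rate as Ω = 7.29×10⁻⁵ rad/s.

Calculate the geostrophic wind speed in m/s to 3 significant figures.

78.0 m/s

Coriolis parameter at 20°S:
f = 2Ω sin φ = 2 × 7.29×10⁻⁵ × sin 20° = 4.99×10⁻⁵ s⁻¹
Pressure gradient: |∂P/∂n| = 1300 Pa / 344000 m = 3.78×10⁻³ Pa/m
Geostrophic balance (pressure-gradient force = Coriolis force):
V_g = (1/(fρ)) |∂P/∂n| = 3.78×10⁻³ / (4.99×10⁻⁵ × 0.971) = 78.0 m/s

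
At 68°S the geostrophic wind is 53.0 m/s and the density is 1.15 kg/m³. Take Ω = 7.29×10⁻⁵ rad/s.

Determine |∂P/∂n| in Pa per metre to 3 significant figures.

8.24×10⁻³ Pa/m

Coriolis parameter at 68°S:
f = 2Ω sin φ = 2 × 7.29×10⁻⁵ × sin 68° = 1.35×10⁻⁴ s⁻¹
Geostrophic balance rearranged: |∂P/∂n| = f ρ V_g
|∂P/∂n| = 1.35×10⁻⁴ × 1.15 × 53.0 = 8.24×10⁻³ Pa/m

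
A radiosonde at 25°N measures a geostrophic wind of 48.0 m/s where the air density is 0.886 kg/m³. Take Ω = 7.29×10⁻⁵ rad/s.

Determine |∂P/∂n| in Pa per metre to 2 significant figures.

Coriolis parameter at 25°N:
f = 2Ω sin φ = 2 × 7.29×10⁻⁵ × sin 25° = 6.16×10⁻⁵ s⁻¹
Geostrophic balance rearranged: |∂P/∂n| = f ρ V_g
|∂P/∂n| = 6.16×10⁻⁵ × 0.886 × 48.0 = 2.62×10⁻³ Pa/m

2.6×10⁻³ Pa/m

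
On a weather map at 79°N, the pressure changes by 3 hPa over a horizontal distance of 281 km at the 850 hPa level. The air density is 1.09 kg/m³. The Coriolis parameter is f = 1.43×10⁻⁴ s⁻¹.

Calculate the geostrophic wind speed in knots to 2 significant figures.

13 knots

Pressure gradient: |∂P/∂n| = 300 Pa / 281000 m = 1.07×10⁻³ Pa/m
Geostrophic balance (pressure-gradient force = Coriolis force):
V_g = (1/(fρ)) |∂P/∂n| = 1.07×10⁻³ / (1.43×10⁻⁴ × 1.09) = 6.85 m/s
Converting: 6.85 m/s × 1.944 = 13 knots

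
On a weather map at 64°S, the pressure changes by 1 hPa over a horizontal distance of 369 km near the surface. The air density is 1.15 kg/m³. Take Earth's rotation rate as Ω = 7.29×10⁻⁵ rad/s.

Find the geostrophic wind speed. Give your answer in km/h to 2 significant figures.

6.5 km/h

Coriolis parameter at 64°S:
f = 2Ω sin φ = 2 × 7.29×10⁻⁵ × sin 64° = 1.31×10⁻⁴ s⁻¹
Pressure gradient: |∂P/∂n| = 100 Pa / 369000 m = 2.71×10⁻⁴ Pa/m
Geostrophic balance (pressure-gradient force = Coriolis force):
V_g = (1/(fρ)) |∂P/∂n| = 2.71×10⁻⁴ / (1.31×10⁻⁴ × 1.15) = 1.80 m/s
Converting: 1.80 m/s × 3.6 = 6.5 km/h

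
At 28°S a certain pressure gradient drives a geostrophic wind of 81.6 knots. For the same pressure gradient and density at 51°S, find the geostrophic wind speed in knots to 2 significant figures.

With the same pressure gradient and density, V_g ∝ 1/f ∝ 1/sin φ.
V₂ = V₁ · sin φ₁ / sin φ₂ = 81.6 × sin 28° / sin 51°
V₂ = 81.6 × 0.4695/0.7771 = 49 knots

49 knots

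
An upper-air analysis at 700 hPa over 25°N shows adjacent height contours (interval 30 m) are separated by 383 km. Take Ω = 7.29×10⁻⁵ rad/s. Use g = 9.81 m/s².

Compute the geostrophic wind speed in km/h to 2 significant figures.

Coriolis parameter at 25°N:
f = 2Ω sin φ = 2 × 7.29×10⁻⁵ × sin 25° = 6.16×10⁻⁵ s⁻¹
Height gradient: |∂Z/∂n| = 30 m / 383000 m = 7.83×10⁻⁵
On a pressure surface, geostrophic balance gives V_g = (g/f)|∂Z/∂n|:
V_g = 9.81 × 7.83×10⁻⁵ / 6.16×10⁻⁵ = 12.5 m/s
Converting: 12.5 m/s × 3.6 = 45 km/h

45 km/h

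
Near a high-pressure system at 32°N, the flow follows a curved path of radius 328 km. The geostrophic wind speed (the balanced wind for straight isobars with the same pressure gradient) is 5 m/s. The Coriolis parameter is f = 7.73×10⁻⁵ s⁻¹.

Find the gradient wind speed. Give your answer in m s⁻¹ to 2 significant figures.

6.9 m s⁻¹

Around a high, pressure-gradient force acts outward with centrifugal, so Coriolis balances both:
fV = (1/ρ)|∂P/∂n| + V²/R  →  V² − fR·V + fR·V_g = 0
With fR = 7.73×10⁻⁵ × 328×10³ m = 25.4 m/s:
V = [fR − √((fR)² − 4 fR V_g)]/2 = [25.4 − √(25.4² − 4×25.4×5)]/2 = 6.85 m/s
Supergeostrophic (V > V_g = 5 m/s), as expected around a high.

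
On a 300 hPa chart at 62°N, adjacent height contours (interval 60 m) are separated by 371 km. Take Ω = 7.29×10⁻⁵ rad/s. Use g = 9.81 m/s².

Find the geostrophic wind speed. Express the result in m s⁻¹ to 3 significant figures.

12.3 m s⁻¹

Coriolis parameter at 62°N:
f = 2Ω sin φ = 2 × 7.29×10⁻⁵ × sin 62° = 1.29×10⁻⁴ s⁻¹
Height gradient: |∂Z/∂n| = 60 m / 371000 m = 1.62×10⁻⁴
On a pressure surface, geostrophic balance gives V_g = (g/f)|∂Z/∂n|:
V_g = 9.81 × 1.62×10⁻⁴ / 1.29×10⁻⁴ = 12.3 m/s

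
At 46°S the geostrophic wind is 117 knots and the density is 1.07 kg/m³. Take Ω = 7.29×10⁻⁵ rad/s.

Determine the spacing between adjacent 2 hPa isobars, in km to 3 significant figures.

Coriolis parameter at 46°S:
f = 2Ω sin φ = 2 × 7.29×10⁻⁵ × sin 46° = 1.05×10⁻⁴ s⁻¹
Wind speed in SI: 117 knots = 60.2 m/s
Geostrophic balance rearranged: |∂P/∂n| = f ρ V_g
|∂P/∂n| = 1.05×10⁻⁴ × 1.07 × 60.2 = 6.75×10⁻³ Pa/m
Isobar spacing: Δn = ΔP/|∂P/∂n| = 200 Pa / 6.75×10⁻³ Pa/m = 29609 m ≈ 29.6 km

29.6 km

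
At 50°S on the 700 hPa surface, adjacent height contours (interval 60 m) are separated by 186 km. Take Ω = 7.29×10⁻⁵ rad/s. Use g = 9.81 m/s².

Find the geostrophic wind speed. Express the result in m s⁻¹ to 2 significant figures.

Coriolis parameter at 50°S:
f = 2Ω sin φ = 2 × 7.29×10⁻⁵ × sin 50° = 1.12×10⁻⁴ s⁻¹
Height gradient: |∂Z/∂n| = 60 m / 186000 m = 3.23×10⁻⁴
On a pressure surface, geostrophic balance gives V_g = (g/f)|∂Z/∂n|:
V_g = 9.81 × 3.23×10⁻⁴ / 1.12×10⁻⁴ = 28.3 m/s

28 m s⁻¹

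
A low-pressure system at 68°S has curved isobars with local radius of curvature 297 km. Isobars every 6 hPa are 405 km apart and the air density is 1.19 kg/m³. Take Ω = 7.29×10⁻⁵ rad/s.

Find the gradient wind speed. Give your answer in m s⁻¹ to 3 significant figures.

7.72 m s⁻¹

Coriolis parameter at 68°S:
f = 2Ω sin φ = 2 × 7.29×10⁻⁵ × sin 68° = 1.35×10⁻⁴ s⁻¹
Pressure gradient: |∂P/∂n| = 600 Pa / 405000 m = 1.48×10⁻³ Pa/m
Geostrophic speed: V_g = |∂P/∂n|/(fρ) = 1.48×10⁻³/(1.35×10⁻⁴ × 1.19) = 9.21 m/s
Around a low, centrifugal force acts outward with Coriolis, so pressure-gradient force balances both:
(1/ρ)|∂P/∂n| = fV + V²/R  →  V² + fR·V − fR·V_g = 0
With fR = 1.35×10⁻⁴ × 297×10³ m = 40.1 m/s:
V = [−fR + √((fR)² + 4 fR V_g)]/2 = [−40.1 + √(40.1² + 4×40.1×9.21)]/2 = 7.72 m/s
Subgeostrophic (V < V_g = 9.21 m/s), as expected around a low.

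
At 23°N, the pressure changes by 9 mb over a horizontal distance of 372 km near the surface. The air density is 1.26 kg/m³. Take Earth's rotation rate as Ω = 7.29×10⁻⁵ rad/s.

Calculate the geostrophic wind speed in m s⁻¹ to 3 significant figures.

33.7 m s⁻¹

Coriolis parameter at 23°N:
f = 2Ω sin φ = 2 × 7.29×10⁻⁵ × sin 23° = 5.70×10⁻⁵ s⁻¹
Pressure gradient: |∂P/∂n| = 900 Pa / 372000 m = 2.42×10⁻³ Pa/m
Geostrophic balance (pressure-gradient force = Coriolis force):
V_g = (1/(fρ)) |∂P/∂n| = 2.42×10⁻³ / (5.70×10⁻⁵ × 1.26) = 33.7 m/s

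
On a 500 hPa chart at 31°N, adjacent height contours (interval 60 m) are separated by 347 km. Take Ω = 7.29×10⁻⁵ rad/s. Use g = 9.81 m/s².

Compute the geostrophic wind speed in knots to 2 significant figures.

Coriolis parameter at 31°N:
f = 2Ω sin φ = 2 × 7.29×10⁻⁵ × sin 31° = 7.51×10⁻⁵ s⁻¹
Height gradient: |∂Z/∂n| = 60 m / 347000 m = 1.73×10⁻⁴
On a pressure surface, geostrophic balance gives V_g = (g/f)|∂Z/∂n|:
V_g = 9.81 × 1.73×10⁻⁴ / 7.51×10⁻⁵ = 22.6 m/s
Converting: 22.6 m/s × 1.944 = 44 knots

44 knots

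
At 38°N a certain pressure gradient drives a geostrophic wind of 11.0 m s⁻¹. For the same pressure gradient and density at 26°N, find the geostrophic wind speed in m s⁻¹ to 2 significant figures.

15 m s⁻¹

With the same pressure gradient and density, V_g ∝ 1/f ∝ 1/sin φ.
V₂ = V₁ · sin φ₁ / sin φ₂ = 11.0 × sin 38° / sin 26°
V₂ = 11.0 × 0.6157/0.4384 = 15 m s⁻¹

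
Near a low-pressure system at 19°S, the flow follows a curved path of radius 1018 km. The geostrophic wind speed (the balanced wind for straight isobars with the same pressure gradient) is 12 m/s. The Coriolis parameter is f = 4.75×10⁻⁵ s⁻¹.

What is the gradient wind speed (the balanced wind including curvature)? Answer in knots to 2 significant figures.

Around a low, centrifugal force acts outward with Coriolis, so pressure-gradient force balances both:
(1/ρ)|∂P/∂n| = fV + V²/R  →  V² + fR·V − fR·V_g = 0
With fR = 4.75×10⁻⁵ × 1018×10³ m = 48.4 m/s:
V = [−fR + √((fR)² + 4 fR V_g)]/2 = [−48.4 + √(48.4² + 4×48.4×12)]/2 = 9.95 m/s
Subgeostrophic (V < V_g = 12 m/s), as expected around a low.
Converting: 9.95 m/s × 1.944 = 19 knots

19 knots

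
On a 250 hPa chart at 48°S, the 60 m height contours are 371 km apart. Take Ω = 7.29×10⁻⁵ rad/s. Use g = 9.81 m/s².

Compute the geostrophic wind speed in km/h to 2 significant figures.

53 km/h

Coriolis parameter at 48°S:
f = 2Ω sin φ = 2 × 7.29×10⁻⁵ × sin 48° = 1.08×10⁻⁴ s⁻¹
Height gradient: |∂Z/∂n| = 60 m / 371000 m = 1.62×10⁻⁴
On a pressure surface, geostrophic balance gives V_g = (g/f)|∂Z/∂n|:
V_g = 9.81 × 1.62×10⁻⁴ / 1.08×10⁻⁴ = 14.6 m/s
Converting: 14.6 m/s × 3.6 = 53 km/h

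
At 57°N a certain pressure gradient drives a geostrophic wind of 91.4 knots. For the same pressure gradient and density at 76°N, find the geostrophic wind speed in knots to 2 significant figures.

79 knots

With the same pressure gradient and density, V_g ∝ 1/f ∝ 1/sin φ.
V₂ = V₁ · sin φ₁ / sin φ₂ = 91.4 × sin 57° / sin 76°
V₂ = 91.4 × 0.8387/0.9703 = 79 knots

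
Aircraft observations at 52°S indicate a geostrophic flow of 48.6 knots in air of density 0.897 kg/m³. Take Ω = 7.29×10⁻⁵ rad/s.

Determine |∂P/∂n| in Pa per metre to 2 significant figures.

2.6×10⁻³ Pa/m

Coriolis parameter at 52°S:
f = 2Ω sin φ = 2 × 7.29×10⁻⁵ × sin 52° = 1.15×10⁻⁴ s⁻¹
Wind speed in SI: 48.6 knots = 25.0 m/s
Geostrophic balance rearranged: |∂P/∂n| = f ρ V_g
|∂P/∂n| = 1.15×10⁻⁴ × 0.897 × 25.0 = 2.58×10⁻³ Pa/m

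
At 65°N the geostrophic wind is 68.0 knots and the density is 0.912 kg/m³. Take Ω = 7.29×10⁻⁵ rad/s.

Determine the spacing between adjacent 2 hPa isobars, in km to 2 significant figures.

Coriolis parameter at 65°N:
f = 2Ω sin φ = 2 × 7.29×10⁻⁵ × sin 65° = 1.32×10⁻⁴ s⁻¹
Wind speed in SI: 68.0 knots = 35.0 m/s
Geostrophic balance rearranged: |∂P/∂n| = f ρ V_g
|∂P/∂n| = 1.32×10⁻⁴ × 0.912 × 35.0 = 4.22×10⁻³ Pa/m
Isobar spacing: Δn = ΔP/|∂P/∂n| = 200 Pa / 4.22×10⁻³ Pa/m = 47441 m ≈ 47 km

47 km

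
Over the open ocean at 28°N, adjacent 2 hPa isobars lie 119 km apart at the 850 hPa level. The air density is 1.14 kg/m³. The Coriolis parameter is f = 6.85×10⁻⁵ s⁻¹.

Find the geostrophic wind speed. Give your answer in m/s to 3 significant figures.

Pressure gradient: |∂P/∂n| = 200 Pa / 119000 m = 1.68×10⁻³ Pa/m
Geostrophic balance (pressure-gradient force = Coriolis force):
V_g = (1/(fρ)) |∂P/∂n| = 1.68×10⁻³ / (6.85×10⁻⁵ × 1.14) = 21.5 m/s

21.5 m/s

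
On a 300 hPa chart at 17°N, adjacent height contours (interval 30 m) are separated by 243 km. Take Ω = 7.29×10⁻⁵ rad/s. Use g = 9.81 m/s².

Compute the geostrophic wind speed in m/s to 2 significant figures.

Coriolis parameter at 17°N:
f = 2Ω sin φ = 2 × 7.29×10⁻⁵ × sin 17° = 4.26×10⁻⁵ s⁻¹
Height gradient: |∂Z/∂n| = 30 m / 243000 m = 1.23×10⁻⁴
On a pressure surface, geostrophic balance gives V_g = (g/f)|∂Z/∂n|:
V_g = 9.81 × 1.23×10⁻⁴ / 4.26×10⁻⁵ = 28.4 m/s

28 m/s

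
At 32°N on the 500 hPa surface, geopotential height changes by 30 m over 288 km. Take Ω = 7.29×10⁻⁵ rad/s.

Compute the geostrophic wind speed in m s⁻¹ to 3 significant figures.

Coriolis parameter at 32°N:
f = 2Ω sin φ = 2 × 7.29×10⁻⁵ × sin 32° = 7.73×10⁻⁵ s⁻¹
Height gradient: |∂Z/∂n| = 30 m / 288000 m = 1.04×10⁻⁴
On a pressure surface, geostrophic balance gives V_g = (g/f)|∂Z/∂n|:
V_g = 9.81 × 1.04×10⁻⁴ / 7.73×10⁻⁵ = 13.2 m/s

13.2 m s⁻¹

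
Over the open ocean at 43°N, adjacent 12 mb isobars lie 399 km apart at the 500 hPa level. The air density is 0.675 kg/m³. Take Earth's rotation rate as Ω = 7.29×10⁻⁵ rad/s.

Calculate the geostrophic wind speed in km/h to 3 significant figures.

Coriolis parameter at 43°N:
f = 2Ω sin φ = 2 × 7.29×10⁻⁵ × sin 43° = 9.94×10⁻⁵ s⁻¹
Pressure gradient: |∂P/∂n| = 1200 Pa / 399000 m = 3.01×10⁻³ Pa/m
Geostrophic balance (pressure-gradient force = Coriolis force):
V_g = (1/(fρ)) |∂P/∂n| = 3.01×10⁻³ / (9.94×10⁻⁵ × 0.675) = 44.8 m/s
Converting: 44.8 m/s × 3.6 = 161 km/h

161 km/h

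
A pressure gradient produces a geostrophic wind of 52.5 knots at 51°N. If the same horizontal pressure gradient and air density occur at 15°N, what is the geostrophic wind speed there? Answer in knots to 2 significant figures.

160 knots

With the same pressure gradient and density, V_g ∝ 1/f ∝ 1/sin φ.
V₂ = V₁ · sin φ₁ / sin φ₂ = 52.5 × sin 51° / sin 15°
V₂ = 52.5 × 0.7771/0.2588 = 160 knots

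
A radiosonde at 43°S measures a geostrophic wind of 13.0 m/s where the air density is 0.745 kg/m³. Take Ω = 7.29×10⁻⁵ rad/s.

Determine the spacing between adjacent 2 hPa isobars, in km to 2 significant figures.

210 km

Coriolis parameter at 43°S:
f = 2Ω sin φ = 2 × 7.29×10⁻⁵ × sin 43° = 9.94×10⁻⁵ s⁻¹
Geostrophic balance rearranged: |∂P/∂n| = f ρ V_g
|∂P/∂n| = 9.94×10⁻⁵ × 0.745 × 13.0 = 9.63×10⁻⁴ Pa/m
Isobar spacing: Δn = ΔP/|∂P/∂n| = 200 Pa / 9.63×10⁻⁴ Pa/m = 207678 m ≈ 210 km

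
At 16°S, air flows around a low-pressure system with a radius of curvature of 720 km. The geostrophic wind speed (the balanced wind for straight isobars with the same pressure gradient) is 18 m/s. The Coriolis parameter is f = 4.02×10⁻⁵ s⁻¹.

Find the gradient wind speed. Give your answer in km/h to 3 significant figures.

Around a low, centrifugal force acts outward with Coriolis, so pressure-gradient force balances both:
(1/ρ)|∂P/∂n| = fV + V²/R  →  V² + fR·V − fR·V_g = 0
With fR = 4.02×10⁻⁵ × 720×10³ m = 28.9 m/s:
V = [−fR + √((fR)² + 4 fR V_g)]/2 = [−28.9 + √(28.9² + 4×28.9×18)]/2 = 12.6 m/s
Subgeostrophic (V < V_g = 18 m/s), as expected around a low.
Converting: 12.6 m/s × 3.6 = 45.2 km/h

45.2 km/h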